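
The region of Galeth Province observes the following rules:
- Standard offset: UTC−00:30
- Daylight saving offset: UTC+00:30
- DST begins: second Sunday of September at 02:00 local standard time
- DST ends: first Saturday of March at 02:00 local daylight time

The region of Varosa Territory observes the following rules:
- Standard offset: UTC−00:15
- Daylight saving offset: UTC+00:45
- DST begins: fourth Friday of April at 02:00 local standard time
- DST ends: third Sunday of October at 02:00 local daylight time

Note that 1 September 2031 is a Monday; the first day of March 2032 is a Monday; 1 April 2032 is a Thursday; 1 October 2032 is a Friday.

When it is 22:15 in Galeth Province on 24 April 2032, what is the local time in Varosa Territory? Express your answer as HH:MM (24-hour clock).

23:30

1 September 2031 is a Monday, so the first Sunday is September 7 and the second is September 14.
1 March 2032 is a Monday, so the first Saturday is March 6.
Daylight saving runs 14 September 2031 – 6 March 2032; 24 April 2032 is outside that window, so Galeth Province is on standard time at UTC−00:30.
22:15 Galeth Province + 0h30m = 22:45 UTC.
1 April 2032 is a Thursday, so the first Friday is April 2 and the fourth is April 23.
1 October 2032 is a Friday, so the first Sunday is October 3 and the third is October 17.
At the standard offset (UTC−00:15), 22:45 UTC − 0h15m = 22:30 Varosa Territory standard time.
The standard-time date in Varosa Territory, 24 April 2032, falls between 23 April and 17 October, so daylight saving is in effect and Varosa Territory is at UTC+00:45.
22:45 UTC + 0h45m = 23:30 Varosa Territory.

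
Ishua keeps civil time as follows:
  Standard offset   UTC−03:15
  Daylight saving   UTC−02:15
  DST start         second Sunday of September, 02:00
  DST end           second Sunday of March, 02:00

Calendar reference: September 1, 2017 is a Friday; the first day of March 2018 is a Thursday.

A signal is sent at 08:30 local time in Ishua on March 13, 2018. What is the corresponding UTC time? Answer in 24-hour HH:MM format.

11:45

1 September 2017 is a Friday, so the first Sunday is September 3 and the second is September 10.
1 March 2018 is a Thursday, so the first Sunday is March 4 and the second is March 11.
March 13, 2018 is outside the daylight-saving period (10 September 2017 – 11 March 2018), so Ishua is on standard time, UTC−03:15.
08:30 local + 3h15m = 11:45 UTC.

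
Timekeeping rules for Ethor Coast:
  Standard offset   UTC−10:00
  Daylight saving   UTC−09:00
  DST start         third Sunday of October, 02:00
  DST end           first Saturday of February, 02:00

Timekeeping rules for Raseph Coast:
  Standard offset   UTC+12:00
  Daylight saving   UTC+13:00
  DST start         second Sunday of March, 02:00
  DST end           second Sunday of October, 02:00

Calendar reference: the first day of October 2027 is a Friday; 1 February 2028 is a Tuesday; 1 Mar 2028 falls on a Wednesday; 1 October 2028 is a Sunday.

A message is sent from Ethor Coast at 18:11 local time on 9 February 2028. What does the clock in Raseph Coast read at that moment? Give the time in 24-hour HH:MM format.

16:11

1 October 2027 is a Friday, so the first Sunday is October 3 and the third is October 17.
1 February 2028 is a Tuesday, so the first Saturday is February 5.
9 February 2028 is outside the daylight-saving period (17 October 2027 – 5 February 2028), so Ethor Coast is on standard time, UTC−10:00.
18:11 Ethor Coast + 10h = 04:11 UTC (rolling into the next day, 10 February 2028).
1 March 2028 is a Wednesday, so the first Sunday is March 5 and the second is March 12.
1 October 2028 is a Sunday, so the first Sunday is October 1 and the second is October 8.
At the standard offset (UTC+12:00), 04:11 UTC + 12h = 16:11 Raseph Coast standard time.
Daylight saving runs 12 March – 8 October; the standard-time date in Raseph Coast, 10 February 2028, is outside that window, so Raseph Coast is on standard time at UTC+12:00.
04:11 UTC + 12h = 16:11 Raseph Coast.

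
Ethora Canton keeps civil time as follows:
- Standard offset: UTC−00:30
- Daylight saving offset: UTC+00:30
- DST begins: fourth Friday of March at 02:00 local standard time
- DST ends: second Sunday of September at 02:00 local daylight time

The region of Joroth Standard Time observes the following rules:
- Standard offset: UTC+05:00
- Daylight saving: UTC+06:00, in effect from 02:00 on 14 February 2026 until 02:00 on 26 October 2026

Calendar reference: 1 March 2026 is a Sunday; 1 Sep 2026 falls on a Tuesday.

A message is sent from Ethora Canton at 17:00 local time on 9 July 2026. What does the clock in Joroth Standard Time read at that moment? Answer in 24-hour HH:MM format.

22:30

1 March 2026 is a Sunday, so the first Friday is March 6 and the fourth is March 27.
1 September 2026 is a Tuesday, so the first Sunday is September 6 and the second is September 13.
9 July 2026 lies within the daylight-saving period (27 March – 13 September), so Ethora Canton is on daylight time, UTC+00:30.
17:00 Ethora Canton − 0h30m = 16:30 UTC.
At the standard offset (UTC+05:00), 16:30 UTC + 5h = 21:30 Joroth Standard Time standard time.
Daylight saving runs 14 February – 26 October; the standard-time date in Joroth Standard Time, 9 July 2026, is inside that window, so Joroth Standard Time is at UTC+06:00.
16:30 UTC + 6h = 22:30 Joroth Standard Time.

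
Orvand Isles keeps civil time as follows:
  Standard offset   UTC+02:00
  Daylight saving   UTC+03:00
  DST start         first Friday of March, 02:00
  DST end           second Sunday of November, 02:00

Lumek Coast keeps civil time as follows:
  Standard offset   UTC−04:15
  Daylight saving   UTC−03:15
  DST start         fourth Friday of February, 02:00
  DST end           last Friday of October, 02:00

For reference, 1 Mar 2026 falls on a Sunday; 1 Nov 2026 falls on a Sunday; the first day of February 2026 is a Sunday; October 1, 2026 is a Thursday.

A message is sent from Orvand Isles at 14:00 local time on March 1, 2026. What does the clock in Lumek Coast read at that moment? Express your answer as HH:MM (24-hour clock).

1 March 2026 is a Sunday, so the first Friday is March 6.
1 November 2026 is a Sunday, so the first Sunday is November 1 and the second is November 8.
March 1, 2026 is outside the daylight-saving period (6 March – 8 November), so Orvand Isles is on standard time, UTC+02:00.
14:00 Orvand Isles − 2h = 12:00 UTC.
1 February 2026 is a Sunday, so the first Friday is February 6 and the fourth is February 27.
1 October 2026 is a Thursday, so Fridays fall on 2, 9, 16, 23, 30; the last is October 30.
At the standard offset (UTC−04:15), 12:00 UTC − 4h15m = 07:45 Lumek Coast standard time.
The standard-time date in Lumek Coast, March 1, 2026, falls between 27 February and 30 October, so daylight saving is in effect and Lumek Coast is at UTC−03:15.
12:00 UTC − 3h15m = 08:45 Lumek Coast.

08:45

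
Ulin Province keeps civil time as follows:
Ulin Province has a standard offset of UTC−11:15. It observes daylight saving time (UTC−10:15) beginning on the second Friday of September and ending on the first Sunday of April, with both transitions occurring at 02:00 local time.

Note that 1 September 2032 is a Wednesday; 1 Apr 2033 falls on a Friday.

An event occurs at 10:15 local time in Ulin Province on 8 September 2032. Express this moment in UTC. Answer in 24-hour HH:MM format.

21:30

1 September 2032 is a Wednesday, so the first Friday is September 3 and the second is September 10.
1 April 2033 is a Friday, so the first Sunday is April 3.
8 September 2032 is outside the daylight-saving period (10 September 2032 – 3 April 2033), so Ulin Province is on standard time, UTC−11:15.
10:15 local + 11h15m = 21:30 UTC.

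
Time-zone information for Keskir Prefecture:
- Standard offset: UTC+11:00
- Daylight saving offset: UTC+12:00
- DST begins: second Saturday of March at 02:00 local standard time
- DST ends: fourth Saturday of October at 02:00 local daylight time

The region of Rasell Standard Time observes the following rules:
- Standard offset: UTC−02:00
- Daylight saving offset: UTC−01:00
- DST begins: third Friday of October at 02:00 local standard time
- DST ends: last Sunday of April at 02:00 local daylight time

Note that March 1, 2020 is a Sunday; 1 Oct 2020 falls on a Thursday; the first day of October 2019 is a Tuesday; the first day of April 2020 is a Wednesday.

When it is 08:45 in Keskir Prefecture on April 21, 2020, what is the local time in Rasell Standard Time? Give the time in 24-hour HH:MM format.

1 March 2020 is a Sunday, so the first Saturday is March 7 and the second is March 14.
1 October 2020 is a Thursday, so the first Saturday is October 3 and the fourth is October 24.
Daylight saving runs 14 March – 24 October; April 21, 2020 is inside that window, so Keskir Prefecture is at UTC+12:00.
08:45 Keskir Prefecture − 12h = 20:45 UTC (rolling into the previous day, 20 April 2020).
1 October 2019 is a Tuesday, so the first Friday is October 4 and the third is October 18.
1 April 2020 is a Wednesday, so Sundays fall on 5, 12, 19, 26; the last is April 26.
At the standard offset (UTC−02:00), 20:45 UTC − 2h = 18:45 Rasell Standard Time standard time.
The standard-time date in Rasell Standard Time, April 20, 2020, lies within the daylight-saving period (18 October 2019 – 26 April 2020), so Rasell Standard Time is on daylight time, UTC−01:00.
20:45 UTC − 1h = 19:45 Rasell Standard Time.

19:45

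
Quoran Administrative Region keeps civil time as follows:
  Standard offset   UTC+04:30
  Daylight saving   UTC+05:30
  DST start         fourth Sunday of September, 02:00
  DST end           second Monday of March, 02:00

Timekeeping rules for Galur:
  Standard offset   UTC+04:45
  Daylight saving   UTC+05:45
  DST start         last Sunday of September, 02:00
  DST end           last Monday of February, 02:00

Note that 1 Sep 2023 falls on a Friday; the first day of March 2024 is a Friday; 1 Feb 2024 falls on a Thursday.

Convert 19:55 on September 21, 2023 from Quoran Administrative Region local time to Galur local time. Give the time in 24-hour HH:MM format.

1 September 2023 is a Friday, so the first Sunday is September 3 and the fourth is September 24.
1 March 2024 is a Friday, so the first Monday is March 4 and the second is March 11.
September 21, 2023 does not fall between 24 September 2023 and 11 March 2024, so daylight saving is not in effect and Quoran Administrative Region is at UTC+04:30.
19:55 Quoran Administrative Region − 4h30m = 15:25 UTC.
1 September 2023 is a Friday, so Sundays fall on 3, 10, 17, 24; the last is September 24.
1 February 2024 is a Thursday, so Mondays fall on 5, 12, 19, 26; the last is February 26.
At the standard offset (UTC+04:45), 15:25 UTC + 4h45m = 20:10 Galur standard time.
The standard-time date in Galur, September 21, 2023, does not fall between 24 September 2023 and 26 February 2024, so daylight saving is not in effect and Galur is at UTC+04:45.
15:25 UTC + 4h45m = 20:10 Galur.

20:10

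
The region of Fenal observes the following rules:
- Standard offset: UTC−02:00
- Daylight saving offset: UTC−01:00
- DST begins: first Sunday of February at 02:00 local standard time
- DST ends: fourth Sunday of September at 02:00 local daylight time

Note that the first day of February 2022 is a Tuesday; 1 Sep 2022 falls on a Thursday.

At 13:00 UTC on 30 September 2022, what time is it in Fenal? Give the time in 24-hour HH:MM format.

11:00

1 February 2022 is a Tuesday, so the first Sunday is February 6.
1 September 2022 is a Thursday, so the first Sunday is September 4 and the fourth is September 25.
At the standard offset (UTC−02:00), 13:00 UTC − 2h = 11:00 Fenal standard time.
The standard-time date in Fenal, 30 September 2022, is outside the daylight-saving period (6 February – 25 September), so Fenal is on standard time, UTC−02:00.
13:00 UTC − 2h = 11:00 local.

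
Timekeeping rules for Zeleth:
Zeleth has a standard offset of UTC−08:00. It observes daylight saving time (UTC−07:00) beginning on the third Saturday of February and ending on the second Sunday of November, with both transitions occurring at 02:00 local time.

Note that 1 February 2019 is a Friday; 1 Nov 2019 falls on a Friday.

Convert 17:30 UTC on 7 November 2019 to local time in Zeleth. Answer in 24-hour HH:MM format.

1 February 2019 is a Friday, so the first Saturday is February 2 and the third is February 16.
1 November 2019 is a Friday, so the first Sunday is November 3 and the second is November 10.
At the standard offset (UTC−08:00), 17:30 UTC − 8h = 09:30 Zeleth standard time.
Daylight saving runs 16 February – 10 November; the standard-time date in Zeleth, 7 November 2019, is inside that window, so Zeleth is at UTC−07:00.
17:30 UTC − 7h = 10:30 local.

10:30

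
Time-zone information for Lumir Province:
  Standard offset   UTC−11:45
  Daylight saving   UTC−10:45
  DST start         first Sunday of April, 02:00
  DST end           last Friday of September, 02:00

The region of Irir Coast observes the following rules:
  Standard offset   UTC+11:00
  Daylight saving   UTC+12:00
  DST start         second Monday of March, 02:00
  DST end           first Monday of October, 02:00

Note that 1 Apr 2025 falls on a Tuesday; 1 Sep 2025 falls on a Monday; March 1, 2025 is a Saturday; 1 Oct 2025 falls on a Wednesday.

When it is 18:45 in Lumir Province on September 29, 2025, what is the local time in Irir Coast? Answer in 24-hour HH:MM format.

18:30

1 April 2025 is a Tuesday, so the first Sunday is April 6.
1 September 2025 is a Monday, so Fridays fall on 5, 12, 19, 26; the last is September 26.
Daylight saving runs 6 April – 26 September; September 29, 2025 is outside that window, so Lumir Province is on standard time at UTC−11:45.
18:45 Lumir Province + 11h45m = 06:30 UTC (rolling into the next day, 30 September 2025).
1 March 2025 is a Saturday, so the first Monday is March 3 and the second is March 10.
1 October 2025 is a Wednesday, so the first Monday is October 6.
At the standard offset (UTC+11:00), 06:30 UTC + 11h = 17:30 Irir Coast standard time.
The standard-time date in Irir Coast, September 30, 2025, lies within the daylight-saving period (10 March – 6 October), so Irir Coast is on daylight time, UTC+12:00.
06:30 UTC + 12h = 18:30 Irir Coast.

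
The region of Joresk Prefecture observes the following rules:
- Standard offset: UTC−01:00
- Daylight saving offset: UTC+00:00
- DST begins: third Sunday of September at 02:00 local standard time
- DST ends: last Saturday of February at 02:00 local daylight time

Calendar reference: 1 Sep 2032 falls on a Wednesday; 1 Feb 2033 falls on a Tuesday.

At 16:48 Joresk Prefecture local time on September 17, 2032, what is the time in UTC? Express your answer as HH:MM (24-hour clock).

17:48

1 September 2032 is a Wednesday, so the first Sunday is September 5 and the third is September 19.
1 February 2033 is a Tuesday, so Saturdays fall on 5, 12, 19, 26; the last is February 26.
Daylight saving runs 19 September 2032 – 26 February 2033; September 17, 2032 is outside that window, so Joresk Prefecture is on standard time at UTC−01:00.
16:48 local + 1h = 17:48 UTC.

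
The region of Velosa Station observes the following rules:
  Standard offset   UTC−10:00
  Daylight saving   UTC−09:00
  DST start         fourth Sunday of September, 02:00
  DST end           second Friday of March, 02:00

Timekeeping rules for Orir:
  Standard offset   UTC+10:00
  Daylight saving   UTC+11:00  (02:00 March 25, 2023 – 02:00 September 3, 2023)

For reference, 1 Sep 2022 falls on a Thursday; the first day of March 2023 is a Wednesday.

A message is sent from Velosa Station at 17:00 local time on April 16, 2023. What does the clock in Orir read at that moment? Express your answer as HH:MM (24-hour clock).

1 September 2022 is a Thursday, so the first Sunday is September 4 and the fourth is September 25.
1 March 2023 is a Wednesday, so the first Friday is March 3 and the second is March 10.
April 16, 2023 does not fall between 25 September 2022 and 10 March 2023, so daylight saving is not in effect and Velosa Station is at UTC−10:00.
17:00 Velosa Station + 10h = 03:00 UTC (rolling into the next day, 17 April 2023).
At the standard offset (UTC+10:00), 03:00 UTC + 10h = 13:00 Orir standard time.
The standard-time date in Orir, April 17, 2023, lies within the daylight-saving period (25 March – 3 September), so Orir is on daylight time, UTC+11:00.
03:00 UTC + 11h = 14:00 Orir.

14:00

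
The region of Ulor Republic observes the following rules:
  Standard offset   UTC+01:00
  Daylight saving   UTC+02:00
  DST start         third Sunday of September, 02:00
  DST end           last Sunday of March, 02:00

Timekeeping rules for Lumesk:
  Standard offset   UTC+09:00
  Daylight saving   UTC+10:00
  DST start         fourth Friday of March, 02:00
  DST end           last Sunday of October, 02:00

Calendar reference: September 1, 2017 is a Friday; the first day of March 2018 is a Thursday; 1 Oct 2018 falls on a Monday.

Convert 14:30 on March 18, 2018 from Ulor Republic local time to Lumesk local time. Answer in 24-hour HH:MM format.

21:30

1 September 2017 is a Friday, so the first Sunday is September 3 and the third is September 17.
1 March 2018 is a Thursday, so Sundays fall on 4, 11, 18, 25; the last is March 25.
March 18, 2018 lies within the daylight-saving period (17 September 2017 – 25 March 2018), so Ulor Republic is on daylight time, UTC+02:00.
14:30 Ulor Republic − 2h = 12:30 UTC.
1 March 2018 is a Thursday, so the first Friday is March 2 and the fourth is March 23.
1 October 2018 is a Monday, so Sundays fall on 7, 14, 21, 28; the last is October 28.
At the standard offset (UTC+09:00), 12:30 UTC + 9h = 21:30 Lumesk standard time.
The standard-time date in Lumesk, March 18, 2018, does not fall between 23 March and 28 October, so daylight saving is not in effect and Lumesk is at UTC+09:00.
12:30 UTC + 9h = 21:30 Lumesk.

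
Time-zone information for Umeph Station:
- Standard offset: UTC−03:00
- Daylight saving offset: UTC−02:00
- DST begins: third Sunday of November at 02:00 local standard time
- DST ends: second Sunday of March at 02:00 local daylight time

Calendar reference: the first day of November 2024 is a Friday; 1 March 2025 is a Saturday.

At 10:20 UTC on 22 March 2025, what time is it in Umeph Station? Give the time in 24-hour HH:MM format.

1 November 2024 is a Friday, so the first Sunday is November 3 and the third is November 17.
1 March 2025 is a Saturday, so the first Sunday is March 2 and the second is March 9.
At the standard offset (UTC−03:00), 10:20 UTC − 3h = 07:20 Umeph Station standard time.
The standard-time date in Umeph Station, 22 March 2025, is outside the daylight-saving period (17 November 2024 – 9 March 2025), so Umeph Station is on standard time, UTC−03:00.
10:20 UTC − 3h = 07:20 local.

07:20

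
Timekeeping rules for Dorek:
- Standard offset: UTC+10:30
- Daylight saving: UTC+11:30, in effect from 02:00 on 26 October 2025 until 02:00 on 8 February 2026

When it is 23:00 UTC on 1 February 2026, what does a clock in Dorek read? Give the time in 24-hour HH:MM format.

At the standard offset (UTC+10:30), 23:00 UTC + 10h30m = 09:30 Dorek standard time (rolling into the next day, 2 February 2026).
The standard-time date in Dorek, 2 February 2026, lies within the daylight-saving period (26 October 2025 – 8 February 2026), so Dorek is on daylight time, UTC+11:30.
23:00 UTC + 11h30m = 10:30 local (rolling into the next day, 2 February 2026).

10:30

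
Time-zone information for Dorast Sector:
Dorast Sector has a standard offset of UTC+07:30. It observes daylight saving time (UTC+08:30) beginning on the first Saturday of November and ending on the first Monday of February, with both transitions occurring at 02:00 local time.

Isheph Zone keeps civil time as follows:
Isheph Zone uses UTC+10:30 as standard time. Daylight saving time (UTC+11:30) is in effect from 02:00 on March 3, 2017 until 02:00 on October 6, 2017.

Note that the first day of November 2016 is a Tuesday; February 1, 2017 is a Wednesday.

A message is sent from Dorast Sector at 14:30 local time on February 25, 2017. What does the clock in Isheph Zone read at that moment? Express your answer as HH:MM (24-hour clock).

17:30

1 November 2016 is a Tuesday, so the first Saturday is November 5.
1 February 2017 is a Wednesday, so the first Monday is February 6.
Daylight saving runs 5 November 2016 – 6 February 2017; February 25, 2017 is outside that window, so Dorast Sector is on standard time at UTC+07:30.
14:30 Dorast Sector − 7h30m = 07:00 UTC.
At the standard offset (UTC+10:30), 07:00 UTC + 10h30m = 17:30 Isheph Zone standard time.
The standard-time date in Isheph Zone, February 25, 2017, does not fall between 3 March and 6 October, so daylight saving is not in effect and Isheph Zone is at UTC+10:30.
07:00 UTC + 10h30m = 17:30 Isheph Zone.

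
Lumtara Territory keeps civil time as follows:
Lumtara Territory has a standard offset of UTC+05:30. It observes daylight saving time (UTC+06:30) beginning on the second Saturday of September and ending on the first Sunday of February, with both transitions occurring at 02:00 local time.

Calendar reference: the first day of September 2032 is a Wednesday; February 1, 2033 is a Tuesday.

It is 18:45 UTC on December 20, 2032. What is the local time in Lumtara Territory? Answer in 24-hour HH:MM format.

1 September 2032 is a Wednesday, so the first Saturday is September 4 and the second is September 11.
1 February 2033 is a Tuesday, so the first Sunday is February 6.
At the standard offset (UTC+05:30), 18:45 UTC + 5h30m = 00:15 Lumtara Territory standard time (rolling into the next day, 21 December 2032).
Daylight saving runs 11 September 2032 – 6 February 2033; the standard-time date in Lumtara Territory, December 21, 2032, is inside that window, so Lumtara Territory is at UTC+06:30.
18:45 UTC + 6h30m = 01:15 local (rolling into the next day, 21 December 2032).

01:15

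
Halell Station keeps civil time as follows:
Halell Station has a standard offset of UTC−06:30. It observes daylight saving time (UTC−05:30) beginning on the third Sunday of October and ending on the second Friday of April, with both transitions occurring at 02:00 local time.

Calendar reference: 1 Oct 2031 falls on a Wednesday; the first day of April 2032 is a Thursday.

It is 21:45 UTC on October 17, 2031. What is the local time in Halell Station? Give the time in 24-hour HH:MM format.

15:15

1 October 2031 is a Wednesday, so the first Sunday is October 5 and the third is October 19.
1 April 2032 is a Thursday, so the first Friday is April 2 and the second is April 9.
At the standard offset (UTC−06:30), 21:45 UTC − 6h30m = 15:15 Halell Station standard time.
The standard-time date in Halell Station, October 17, 2031, is outside the daylight-saving period (19 October 2031 – 9 April 2032), so Halell Station is on standard time, UTC−06:30.
21:45 UTC − 6h30m = 15:15 local.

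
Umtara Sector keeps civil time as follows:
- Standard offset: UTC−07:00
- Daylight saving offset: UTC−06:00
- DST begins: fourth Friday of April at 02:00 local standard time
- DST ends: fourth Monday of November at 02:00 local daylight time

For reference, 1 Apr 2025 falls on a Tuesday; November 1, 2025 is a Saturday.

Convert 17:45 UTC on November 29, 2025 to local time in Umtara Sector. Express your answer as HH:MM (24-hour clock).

1 April 2025 is a Tuesday, so the first Friday is April 4 and the fourth is April 25.
1 November 2025 is a Saturday, so the first Monday is November 3 and the fourth is November 24.
At the standard offset (UTC−07:00), 17:45 UTC − 7h = 10:45 Umtara Sector standard time.
The standard-time date in Umtara Sector, November 29, 2025, is outside the daylight-saving period (25 April – 24 November), so Umtara Sector is on standard time, UTC−07:00.
17:45 UTC − 7h = 10:45 local.

10:45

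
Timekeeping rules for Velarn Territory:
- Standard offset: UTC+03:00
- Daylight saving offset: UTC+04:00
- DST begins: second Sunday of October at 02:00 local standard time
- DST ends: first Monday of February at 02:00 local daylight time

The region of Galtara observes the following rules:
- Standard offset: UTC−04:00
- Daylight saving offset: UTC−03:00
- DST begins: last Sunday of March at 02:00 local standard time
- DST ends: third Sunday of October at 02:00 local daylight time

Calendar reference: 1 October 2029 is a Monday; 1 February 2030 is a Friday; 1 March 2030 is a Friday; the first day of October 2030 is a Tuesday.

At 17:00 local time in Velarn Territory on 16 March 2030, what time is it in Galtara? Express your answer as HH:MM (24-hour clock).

10:00

1 October 2029 is a Monday, so the first Sunday is October 7 and the second is October 14.
1 February 2030 is a Friday, so the first Monday is February 4.
16 March 2030 is outside the daylight-saving period (14 October 2029 – 4 February 2030), so Velarn Territory is on standard time, UTC+03:00.
17:00 Velarn Territory − 3h = 14:00 UTC.
1 March 2030 is a Friday, so Sundays fall on 3, 10, 17, 24, 31; the last is March 31.
1 October 2030 is a Tuesday, so the first Sunday is October 6 and the third is October 20.
At the standard offset (UTC−04:00), 14:00 UTC − 4h = 10:00 Galtara standard time.
The standard-time date in Galtara, 16 March 2030, does not fall between 31 March and 20 October, so daylight saving is not in effect and Galtara is at UTC−04:00.
14:00 UTC − 4h = 10:00 Galtara.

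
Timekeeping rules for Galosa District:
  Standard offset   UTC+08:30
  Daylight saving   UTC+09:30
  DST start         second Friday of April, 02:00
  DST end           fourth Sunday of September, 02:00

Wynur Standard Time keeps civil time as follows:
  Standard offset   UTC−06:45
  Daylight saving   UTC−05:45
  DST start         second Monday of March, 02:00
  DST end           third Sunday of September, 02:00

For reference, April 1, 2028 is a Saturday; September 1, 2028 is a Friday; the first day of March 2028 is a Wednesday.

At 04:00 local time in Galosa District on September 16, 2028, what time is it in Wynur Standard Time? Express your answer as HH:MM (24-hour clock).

1 April 2028 is a Saturday, so the first Friday is April 7 and the second is April 14.
1 September 2028 is a Friday, so the first Sunday is September 3 and the fourth is September 24.
September 16, 2028 falls between 14 April and 24 September, so daylight saving is in effect and Galosa District is at UTC+09:30.
04:00 Galosa District − 9h30m = 18:30 UTC (rolling into the previous day, 15 September 2028).
1 March 2028 is a Wednesday, so the first Monday is March 6 and the second is March 13.
1 September 2028 is a Friday, so the first Sunday is September 3 and the third is September 17.
At the standard offset (UTC−06:45), 18:30 UTC − 6h45m = 11:45 Wynur Standard Time standard time.
Daylight saving runs 13 March – 17 September; the standard-time date in Wynur Standard Time, September 15, 2028, is inside that window, so Wynur Standard Time is at UTC−05:45.
18:30 UTC − 5h45m = 12:45 Wynur Standard Time.

12:45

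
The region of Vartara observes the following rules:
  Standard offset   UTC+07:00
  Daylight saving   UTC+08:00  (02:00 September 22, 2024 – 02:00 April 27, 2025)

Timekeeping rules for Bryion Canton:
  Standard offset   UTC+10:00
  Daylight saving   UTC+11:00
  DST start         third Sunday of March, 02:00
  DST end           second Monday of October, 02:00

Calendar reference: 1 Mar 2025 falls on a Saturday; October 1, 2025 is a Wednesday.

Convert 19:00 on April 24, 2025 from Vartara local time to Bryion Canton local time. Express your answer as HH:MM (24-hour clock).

Daylight saving runs 22 September 2024 – 27 April 2025; April 24, 2025 is inside that window, so Vartara is at UTC+08:00.
19:00 Vartara − 8h = 11:00 UTC.
1 March 2025 is a Saturday, so the first Sunday is March 2 and the third is March 16.
1 October 2025 is a Wednesday, so the first Monday is October 6 and the second is October 13.
At the standard offset (UTC+10:00), 11:00 UTC + 10h = 21:00 Bryion Canton standard time.
The standard-time date in Bryion Canton, April 24, 2025, lies within the daylight-saving period (16 March – 13 October), so Bryion Canton is on daylight time, UTC+11:00.
11:00 UTC + 11h = 22:00 Bryion Canton.

22:00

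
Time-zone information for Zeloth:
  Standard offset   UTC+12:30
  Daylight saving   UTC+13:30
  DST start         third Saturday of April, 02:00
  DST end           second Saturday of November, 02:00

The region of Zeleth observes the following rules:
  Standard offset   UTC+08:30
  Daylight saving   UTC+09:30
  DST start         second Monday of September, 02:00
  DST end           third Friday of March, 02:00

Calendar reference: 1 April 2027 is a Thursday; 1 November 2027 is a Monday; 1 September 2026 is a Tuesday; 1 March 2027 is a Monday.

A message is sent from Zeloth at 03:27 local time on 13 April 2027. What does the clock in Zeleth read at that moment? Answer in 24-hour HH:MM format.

1 April 2027 is a Thursday, so the first Saturday is April 3 and the third is April 17.
1 November 2027 is a Monday, so the first Saturday is November 6 and the second is November 13.
Daylight saving runs 17 April – 13 November; 13 April 2027 is outside that window, so Zeloth is on standard time at UTC+12:30.
03:27 Zeloth − 12h30m = 14:57 UTC (rolling into the previous day, 12 April 2027).
1 September 2026 is a Tuesday, so the first Monday is September 7 and the second is September 14.
1 March 2027 is a Monday, so the first Friday is March 5 and the third is March 19.
At the standard offset (UTC+08:30), 14:57 UTC + 8h30m = 23:27 Zeleth standard time.
The standard-time date in Zeleth, 12 April 2027, is outside the daylight-saving period (14 September 2026 – 19 March 2027), so Zeleth is on standard time, UTC+08:30.
14:57 UTC + 8h30m = 23:27 Zeleth.

23:27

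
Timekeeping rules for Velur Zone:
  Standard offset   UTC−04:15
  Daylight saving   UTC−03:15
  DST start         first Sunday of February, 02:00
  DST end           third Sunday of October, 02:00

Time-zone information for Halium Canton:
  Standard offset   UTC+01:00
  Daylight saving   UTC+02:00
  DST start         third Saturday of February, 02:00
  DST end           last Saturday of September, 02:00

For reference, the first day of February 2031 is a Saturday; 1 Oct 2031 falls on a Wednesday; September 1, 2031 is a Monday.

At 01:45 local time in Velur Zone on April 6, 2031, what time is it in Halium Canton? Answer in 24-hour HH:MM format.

07:00

1 February 2031 is a Saturday, so the first Sunday is February 2.
1 October 2031 is a Wednesday, so the first Sunday is October 5 and the third is October 19.
April 6, 2031 falls between 2 February and 19 October, so daylight saving is in effect and Velur Zone is at UTC−03:15.
01:45 Velur Zone + 3h15m = 05:00 UTC.
1 February 2031 is a Saturday, so the first Saturday is February 1 and the third is February 15.
1 September 2031 is a Monday, so Saturdays fall on 6, 13, 20, 27; the last is September 27.
At the standard offset (UTC+01:00), 05:00 UTC + 1h = 06:00 Halium Canton standard time.
Daylight saving runs 15 February – 27 September; the standard-time date in Halium Canton, April 6, 2031, is inside that window, so Halium Canton is at UTC+02:00.
05:00 UTC + 2h = 07:00 Halium Canton.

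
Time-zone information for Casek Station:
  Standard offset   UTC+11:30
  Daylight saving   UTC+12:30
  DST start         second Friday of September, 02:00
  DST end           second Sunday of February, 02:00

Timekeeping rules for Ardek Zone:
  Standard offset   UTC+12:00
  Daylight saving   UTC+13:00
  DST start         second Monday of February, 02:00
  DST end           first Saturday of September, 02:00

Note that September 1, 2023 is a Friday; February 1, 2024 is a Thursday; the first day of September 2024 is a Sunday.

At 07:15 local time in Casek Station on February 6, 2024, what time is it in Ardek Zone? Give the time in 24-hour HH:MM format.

1 September 2023 is a Friday, so the first Friday is September 1 and the second is September 8.
1 February 2024 is a Thursday, so the first Sunday is February 4 and the second is February 11.
February 6, 2024 falls between 8 September 2023 and 11 February 2024, so daylight saving is in effect and Casek Station is at UTC+12:30.
07:15 Casek Station − 12h30m = 18:45 UTC (rolling into the previous day, 5 February 2024).
1 February 2024 is a Thursday, so the first Monday is February 5 and the second is February 12.
1 September 2024 is a Sunday, so the first Saturday is September 7.
At the standard offset (UTC+12:00), 18:45 UTC + 12h = 06:45 Ardek Zone standard time (rolling into the next day, 6 February 2024).
The standard-time date in Ardek Zone, February 6, 2024, does not fall between 12 February and 7 September, so daylight saving is not in effect and Ardek Zone is at UTC+12:00.
18:45 UTC + 12h = 06:45 Ardek Zone (rolling into the next day, 6 February 2024).

06:45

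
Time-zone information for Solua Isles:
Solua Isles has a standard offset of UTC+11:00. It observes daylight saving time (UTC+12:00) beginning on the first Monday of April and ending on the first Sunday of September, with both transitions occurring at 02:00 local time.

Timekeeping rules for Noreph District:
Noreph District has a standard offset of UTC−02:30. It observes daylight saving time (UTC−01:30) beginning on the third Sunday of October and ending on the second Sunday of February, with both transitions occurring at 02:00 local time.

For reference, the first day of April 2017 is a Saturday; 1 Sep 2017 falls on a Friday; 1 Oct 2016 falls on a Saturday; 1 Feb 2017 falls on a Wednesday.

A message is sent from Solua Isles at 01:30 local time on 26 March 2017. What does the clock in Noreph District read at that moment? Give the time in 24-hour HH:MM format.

1 April 2017 is a Saturday, so the first Monday is April 3.
1 September 2017 is a Friday, so the first Sunday is September 3.
26 March 2017 does not fall between 3 April and 3 September, so daylight saving is not in effect and Solua Isles is at UTC+11:00.
01:30 Solua Isles − 11h = 14:30 UTC (rolling into the previous day, 25 March 2017).
1 October 2016 is a Saturday, so the first Sunday is October 2 and the third is October 16.
1 February 2017 is a Wednesday, so the first Sunday is February 5 and the second is February 12.
At the standard offset (UTC−02:30), 14:30 UTC − 2h30m = 12:00 Noreph District standard time.
The standard-time date in Noreph District, 25 March 2017, does not fall between 16 October 2016 and 12 February 2017, so daylight saving is not in effect and Noreph District is at UTC−02:30.
14:30 UTC − 2h30m = 12:00 Noreph District.

12:00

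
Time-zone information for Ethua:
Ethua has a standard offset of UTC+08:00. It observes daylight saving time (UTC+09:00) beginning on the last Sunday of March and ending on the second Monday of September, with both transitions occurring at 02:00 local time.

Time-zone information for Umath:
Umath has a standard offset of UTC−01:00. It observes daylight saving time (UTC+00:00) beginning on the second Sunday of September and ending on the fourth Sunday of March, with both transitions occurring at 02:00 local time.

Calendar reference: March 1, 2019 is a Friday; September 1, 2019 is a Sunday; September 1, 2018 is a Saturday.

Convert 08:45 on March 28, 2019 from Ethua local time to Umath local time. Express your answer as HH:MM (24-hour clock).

1 March 2019 is a Friday, so Sundays fall on 3, 10, 17, 24, 31; the last is March 31.
1 September 2019 is a Sunday, so the first Monday is September 2 and the second is September 9.
March 28, 2019 does not fall between 31 March and 9 September, so daylight saving is not in effect and Ethua is at UTC+08:00.
08:45 Ethua − 8h = 00:45 UTC.
1 September 2018 is a Saturday, so the first Sunday is September 2 and the second is September 9.
1 March 2019 is a Friday, so the first Sunday is March 3 and the fourth is March 24.
At the standard offset (UTC−01:00), 00:45 UTC − 1h = 23:45 Umath standard time (rolling into the previous day, 27 March 2019).
The standard-time date in Umath, March 27, 2019, is outside the daylight-saving period (9 September 2018 – 24 March 2019), so Umath is on standard time, UTC−01:00.
00:45 UTC − 1h = 23:45 Umath (rolling into the previous day, 27 March 2019).

23:45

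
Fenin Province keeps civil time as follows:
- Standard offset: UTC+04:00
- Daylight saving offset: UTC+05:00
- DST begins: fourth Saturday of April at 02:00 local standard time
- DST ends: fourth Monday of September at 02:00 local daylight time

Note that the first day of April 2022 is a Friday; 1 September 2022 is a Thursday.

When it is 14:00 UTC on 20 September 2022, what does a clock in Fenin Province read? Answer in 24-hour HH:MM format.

1 April 2022 is a Friday, so the first Saturday is April 2 and the fourth is April 23.
1 September 2022 is a Thursday, so the first Monday is September 5 and the fourth is September 26.
At the standard offset (UTC+04:00), 14:00 UTC + 4h = 18:00 Fenin Province standard time.
The standard-time date in Fenin Province, 20 September 2022, falls between 23 April and 26 September, so daylight saving is in effect and Fenin Province is at UTC+05:00.
14:00 UTC + 5h = 19:00 local.

19:00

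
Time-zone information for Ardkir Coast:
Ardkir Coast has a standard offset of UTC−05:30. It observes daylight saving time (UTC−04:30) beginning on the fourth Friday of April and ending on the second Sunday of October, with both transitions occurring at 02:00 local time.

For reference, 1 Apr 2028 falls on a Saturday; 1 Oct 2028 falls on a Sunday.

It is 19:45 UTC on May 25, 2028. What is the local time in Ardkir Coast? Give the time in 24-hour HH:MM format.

15:15

1 April 2028 is a Saturday, so the first Friday is April 7 and the fourth is April 28.
1 October 2028 is a Sunday, so the first Sunday is October 1 and the second is October 8.
At the standard offset (UTC−05:30), 19:45 UTC − 5h30m = 14:15 Ardkir Coast standard time.
Daylight saving runs 28 April – 8 October; the standard-time date in Ardkir Coast, May 25, 2028, is inside that window, so Ardkir Coast is at UTC−04:30.
19:45 UTC − 4h30m = 15:15 local.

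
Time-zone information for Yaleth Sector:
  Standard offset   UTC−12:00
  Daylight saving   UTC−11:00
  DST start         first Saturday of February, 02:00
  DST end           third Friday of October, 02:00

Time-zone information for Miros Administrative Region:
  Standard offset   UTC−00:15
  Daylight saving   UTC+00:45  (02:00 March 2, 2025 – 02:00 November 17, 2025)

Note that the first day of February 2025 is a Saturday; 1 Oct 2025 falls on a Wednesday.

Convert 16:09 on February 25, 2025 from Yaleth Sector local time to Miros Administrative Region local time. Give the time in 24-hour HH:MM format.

02:54

1 February 2025 is a Saturday, so the first Saturday is February 1.
1 October 2025 is a Wednesday, so the first Friday is October 3 and the third is October 17.
Daylight saving runs 1 February – 17 October; February 25, 2025 is inside that window, so Yaleth Sector is at UTC−11:00.
16:09 Yaleth Sector + 11h = 03:09 UTC (rolling into the next day, 26 February 2025).
At the standard offset (UTC−00:15), 03:09 UTC − 0h15m = 02:54 Miros Administrative Region standard time.
Daylight saving runs 2 March – 17 November; the standard-time date in Miros Administrative Region, February 26, 2025, is outside that window, so Miros Administrative Region is on standard time at UTC−00:15.
03:09 UTC − 0h15m = 02:54 Miros Administrative Region.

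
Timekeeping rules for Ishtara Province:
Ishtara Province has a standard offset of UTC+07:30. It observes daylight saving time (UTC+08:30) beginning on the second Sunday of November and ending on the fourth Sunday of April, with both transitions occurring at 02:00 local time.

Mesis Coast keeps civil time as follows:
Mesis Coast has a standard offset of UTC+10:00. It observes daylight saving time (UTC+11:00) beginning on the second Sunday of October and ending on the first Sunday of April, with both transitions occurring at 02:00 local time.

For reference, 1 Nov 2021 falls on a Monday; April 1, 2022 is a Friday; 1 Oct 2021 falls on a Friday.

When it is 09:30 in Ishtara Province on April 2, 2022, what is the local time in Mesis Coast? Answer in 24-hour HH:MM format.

1 November 2021 is a Monday, so the first Sunday is November 7 and the second is November 14.
1 April 2022 is a Friday, so the first Sunday is April 3 and the fourth is April 24.
Daylight saving runs 14 November 2021 – 24 April 2022; April 2, 2022 is inside that window, so Ishtara Province is at UTC+08:30.
09:30 Ishtara Province − 8h30m = 01:00 UTC.
1 October 2021 is a Friday, so the first Sunday is October 3 and the second is October 10.
1 April 2022 is a Friday, so the first Sunday is April 3.
At the standard offset (UTC+10:00), 01:00 UTC + 10h = 11:00 Mesis Coast standard time.
The standard-time date in Mesis Coast, April 2, 2022, lies within the daylight-saving period (10 October 2021 – 3 April 2022), so Mesis Coast is on daylight time, UTC+11:00.
01:00 UTC + 11h = 12:00 Mesis Coast.

12:00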